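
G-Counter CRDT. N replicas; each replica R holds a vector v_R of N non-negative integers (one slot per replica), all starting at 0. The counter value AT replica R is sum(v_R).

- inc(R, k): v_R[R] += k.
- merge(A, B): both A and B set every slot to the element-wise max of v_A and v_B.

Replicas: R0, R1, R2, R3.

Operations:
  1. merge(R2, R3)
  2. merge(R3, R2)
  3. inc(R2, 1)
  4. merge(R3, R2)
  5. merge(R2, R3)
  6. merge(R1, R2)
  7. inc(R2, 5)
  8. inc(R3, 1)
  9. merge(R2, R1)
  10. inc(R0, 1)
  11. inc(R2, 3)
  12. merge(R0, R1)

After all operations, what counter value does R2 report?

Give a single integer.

Op 1: merge R2<->R3 -> R2=(0,0,0,0) R3=(0,0,0,0)
Op 2: merge R3<->R2 -> R3=(0,0,0,0) R2=(0,0,0,0)
Op 3: inc R2 by 1 -> R2=(0,0,1,0) value=1
Op 4: merge R3<->R2 -> R3=(0,0,1,0) R2=(0,0,1,0)
Op 5: merge R2<->R3 -> R2=(0,0,1,0) R3=(0,0,1,0)
Op 6: merge R1<->R2 -> R1=(0,0,1,0) R2=(0,0,1,0)
Op 7: inc R2 by 5 -> R2=(0,0,6,0) value=6
Op 8: inc R3 by 1 -> R3=(0,0,1,1) value=2
Op 9: merge R2<->R1 -> R2=(0,0,6,0) R1=(0,0,6,0)
Op 10: inc R0 by 1 -> R0=(1,0,0,0) value=1
Op 11: inc R2 by 3 -> R2=(0,0,9,0) value=9
Op 12: merge R0<->R1 -> R0=(1,0,6,0) R1=(1,0,6,0)

Answer: 9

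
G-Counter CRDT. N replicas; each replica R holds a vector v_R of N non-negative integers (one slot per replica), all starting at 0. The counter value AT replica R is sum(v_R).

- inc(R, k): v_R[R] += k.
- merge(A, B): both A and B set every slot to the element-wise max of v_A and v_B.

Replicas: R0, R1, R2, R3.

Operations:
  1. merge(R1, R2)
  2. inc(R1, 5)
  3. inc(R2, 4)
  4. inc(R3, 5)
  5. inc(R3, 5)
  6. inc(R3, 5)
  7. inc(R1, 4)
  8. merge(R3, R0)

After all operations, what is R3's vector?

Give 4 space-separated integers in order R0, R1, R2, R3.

Op 1: merge R1<->R2 -> R1=(0,0,0,0) R2=(0,0,0,0)
Op 2: inc R1 by 5 -> R1=(0,5,0,0) value=5
Op 3: inc R2 by 4 -> R2=(0,0,4,0) value=4
Op 4: inc R3 by 5 -> R3=(0,0,0,5) value=5
Op 5: inc R3 by 5 -> R3=(0,0,0,10) value=10
Op 6: inc R3 by 5 -> R3=(0,0,0,15) value=15
Op 7: inc R1 by 4 -> R1=(0,9,0,0) value=9
Op 8: merge R3<->R0 -> R3=(0,0,0,15) R0=(0,0,0,15)

Answer: 0 0 0 15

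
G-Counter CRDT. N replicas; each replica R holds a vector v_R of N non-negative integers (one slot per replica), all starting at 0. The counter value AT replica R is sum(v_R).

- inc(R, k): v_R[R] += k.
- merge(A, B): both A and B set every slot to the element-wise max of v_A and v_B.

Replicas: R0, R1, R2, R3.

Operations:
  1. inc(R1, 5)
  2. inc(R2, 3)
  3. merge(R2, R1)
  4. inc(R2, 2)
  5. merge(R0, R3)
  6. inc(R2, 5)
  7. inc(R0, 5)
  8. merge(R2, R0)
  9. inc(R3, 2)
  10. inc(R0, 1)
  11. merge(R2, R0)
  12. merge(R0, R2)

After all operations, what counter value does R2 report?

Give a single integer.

Op 1: inc R1 by 5 -> R1=(0,5,0,0) value=5
Op 2: inc R2 by 3 -> R2=(0,0,3,0) value=3
Op 3: merge R2<->R1 -> R2=(0,5,3,0) R1=(0,5,3,0)
Op 4: inc R2 by 2 -> R2=(0,5,5,0) value=10
Op 5: merge R0<->R3 -> R0=(0,0,0,0) R3=(0,0,0,0)
Op 6: inc R2 by 5 -> R2=(0,5,10,0) value=15
Op 7: inc R0 by 5 -> R0=(5,0,0,0) value=5
Op 8: merge R2<->R0 -> R2=(5,5,10,0) R0=(5,5,10,0)
Op 9: inc R3 by 2 -> R3=(0,0,0,2) value=2
Op 10: inc R0 by 1 -> R0=(6,5,10,0) value=21
Op 11: merge R2<->R0 -> R2=(6,5,10,0) R0=(6,5,10,0)
Op 12: merge R0<->R2 -> R0=(6,5,10,0) R2=(6,5,10,0)

Answer: 21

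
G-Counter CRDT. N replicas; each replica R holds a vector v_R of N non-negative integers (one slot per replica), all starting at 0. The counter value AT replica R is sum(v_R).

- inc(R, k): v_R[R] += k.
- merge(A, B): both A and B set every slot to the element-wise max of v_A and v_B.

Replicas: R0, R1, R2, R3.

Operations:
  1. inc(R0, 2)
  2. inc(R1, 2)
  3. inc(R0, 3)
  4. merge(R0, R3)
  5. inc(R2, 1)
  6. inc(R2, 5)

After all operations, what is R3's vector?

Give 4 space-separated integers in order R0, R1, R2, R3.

Op 1: inc R0 by 2 -> R0=(2,0,0,0) value=2
Op 2: inc R1 by 2 -> R1=(0,2,0,0) value=2
Op 3: inc R0 by 3 -> R0=(5,0,0,0) value=5
Op 4: merge R0<->R3 -> R0=(5,0,0,0) R3=(5,0,0,0)
Op 5: inc R2 by 1 -> R2=(0,0,1,0) value=1
Op 6: inc R2 by 5 -> R2=(0,0,6,0) value=6

Answer: 5 0 0 0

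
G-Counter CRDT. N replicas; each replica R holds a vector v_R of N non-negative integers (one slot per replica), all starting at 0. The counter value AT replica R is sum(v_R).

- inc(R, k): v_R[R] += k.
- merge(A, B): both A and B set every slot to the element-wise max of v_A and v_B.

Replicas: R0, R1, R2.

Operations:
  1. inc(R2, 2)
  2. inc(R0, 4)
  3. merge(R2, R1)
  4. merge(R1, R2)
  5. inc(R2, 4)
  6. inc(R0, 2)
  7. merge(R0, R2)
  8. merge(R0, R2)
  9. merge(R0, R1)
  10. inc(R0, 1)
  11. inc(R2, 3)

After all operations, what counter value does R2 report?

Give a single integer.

Op 1: inc R2 by 2 -> R2=(0,0,2) value=2
Op 2: inc R0 by 4 -> R0=(4,0,0) value=4
Op 3: merge R2<->R1 -> R2=(0,0,2) R1=(0,0,2)
Op 4: merge R1<->R2 -> R1=(0,0,2) R2=(0,0,2)
Op 5: inc R2 by 4 -> R2=(0,0,6) value=6
Op 6: inc R0 by 2 -> R0=(6,0,0) value=6
Op 7: merge R0<->R2 -> R0=(6,0,6) R2=(6,0,6)
Op 8: merge R0<->R2 -> R0=(6,0,6) R2=(6,0,6)
Op 9: merge R0<->R1 -> R0=(6,0,6) R1=(6,0,6)
Op 10: inc R0 by 1 -> R0=(7,0,6) value=13
Op 11: inc R2 by 3 -> R2=(6,0,9) value=15

Answer: 15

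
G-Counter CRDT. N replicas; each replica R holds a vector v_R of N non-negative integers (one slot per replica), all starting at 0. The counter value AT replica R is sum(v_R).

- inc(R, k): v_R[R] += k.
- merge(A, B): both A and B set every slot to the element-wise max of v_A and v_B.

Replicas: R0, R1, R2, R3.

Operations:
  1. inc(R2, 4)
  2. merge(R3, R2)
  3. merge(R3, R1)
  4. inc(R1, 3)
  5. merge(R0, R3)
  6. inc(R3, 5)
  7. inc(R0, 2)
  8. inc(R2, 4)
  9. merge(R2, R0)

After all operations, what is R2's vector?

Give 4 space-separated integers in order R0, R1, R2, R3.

Answer: 2 0 8 0

Derivation:
Op 1: inc R2 by 4 -> R2=(0,0,4,0) value=4
Op 2: merge R3<->R2 -> R3=(0,0,4,0) R2=(0,0,4,0)
Op 3: merge R3<->R1 -> R3=(0,0,4,0) R1=(0,0,4,0)
Op 4: inc R1 by 3 -> R1=(0,3,4,0) value=7
Op 5: merge R0<->R3 -> R0=(0,0,4,0) R3=(0,0,4,0)
Op 6: inc R3 by 5 -> R3=(0,0,4,5) value=9
Op 7: inc R0 by 2 -> R0=(2,0,4,0) value=6
Op 8: inc R2 by 4 -> R2=(0,0,8,0) value=8
Op 9: merge R2<->R0 -> R2=(2,0,8,0) R0=(2,0,8,0)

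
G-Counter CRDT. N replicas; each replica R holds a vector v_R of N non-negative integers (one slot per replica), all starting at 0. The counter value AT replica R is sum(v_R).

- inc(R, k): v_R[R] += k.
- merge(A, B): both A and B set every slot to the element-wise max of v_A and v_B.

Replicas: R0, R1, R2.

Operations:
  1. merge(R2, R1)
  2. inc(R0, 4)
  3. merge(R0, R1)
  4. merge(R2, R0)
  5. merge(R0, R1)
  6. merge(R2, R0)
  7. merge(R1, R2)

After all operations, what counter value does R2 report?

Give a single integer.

Op 1: merge R2<->R1 -> R2=(0,0,0) R1=(0,0,0)
Op 2: inc R0 by 4 -> R0=(4,0,0) value=4
Op 3: merge R0<->R1 -> R0=(4,0,0) R1=(4,0,0)
Op 4: merge R2<->R0 -> R2=(4,0,0) R0=(4,0,0)
Op 5: merge R0<->R1 -> R0=(4,0,0) R1=(4,0,0)
Op 6: merge R2<->R0 -> R2=(4,0,0) R0=(4,0,0)
Op 7: merge R1<->R2 -> R1=(4,0,0) R2=(4,0,0)

Answer: 4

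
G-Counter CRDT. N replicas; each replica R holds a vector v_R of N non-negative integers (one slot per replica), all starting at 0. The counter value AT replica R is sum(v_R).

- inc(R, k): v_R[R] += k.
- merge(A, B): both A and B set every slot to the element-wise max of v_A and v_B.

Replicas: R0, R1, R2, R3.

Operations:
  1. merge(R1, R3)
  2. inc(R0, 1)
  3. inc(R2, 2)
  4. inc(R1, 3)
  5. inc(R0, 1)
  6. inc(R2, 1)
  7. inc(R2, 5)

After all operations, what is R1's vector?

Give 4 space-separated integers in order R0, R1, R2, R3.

Answer: 0 3 0 0

Derivation:
Op 1: merge R1<->R3 -> R1=(0,0,0,0) R3=(0,0,0,0)
Op 2: inc R0 by 1 -> R0=(1,0,0,0) value=1
Op 3: inc R2 by 2 -> R2=(0,0,2,0) value=2
Op 4: inc R1 by 3 -> R1=(0,3,0,0) value=3
Op 5: inc R0 by 1 -> R0=(2,0,0,0) value=2
Op 6: inc R2 by 1 -> R2=(0,0,3,0) value=3
Op 7: inc R2 by 5 -> R2=(0,0,8,0) value=8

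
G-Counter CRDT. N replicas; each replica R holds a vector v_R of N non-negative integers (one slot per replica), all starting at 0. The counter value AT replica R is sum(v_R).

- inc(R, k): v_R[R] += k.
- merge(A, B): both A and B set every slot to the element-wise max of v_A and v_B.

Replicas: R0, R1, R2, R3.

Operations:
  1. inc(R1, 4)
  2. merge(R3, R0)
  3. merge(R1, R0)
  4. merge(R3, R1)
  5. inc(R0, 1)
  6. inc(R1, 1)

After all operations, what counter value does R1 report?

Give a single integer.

Answer: 5

Derivation:
Op 1: inc R1 by 4 -> R1=(0,4,0,0) value=4
Op 2: merge R3<->R0 -> R3=(0,0,0,0) R0=(0,0,0,0)
Op 3: merge R1<->R0 -> R1=(0,4,0,0) R0=(0,4,0,0)
Op 4: merge R3<->R1 -> R3=(0,4,0,0) R1=(0,4,0,0)
Op 5: inc R0 by 1 -> R0=(1,4,0,0) value=5
Op 6: inc R1 by 1 -> R1=(0,5,0,0) value=5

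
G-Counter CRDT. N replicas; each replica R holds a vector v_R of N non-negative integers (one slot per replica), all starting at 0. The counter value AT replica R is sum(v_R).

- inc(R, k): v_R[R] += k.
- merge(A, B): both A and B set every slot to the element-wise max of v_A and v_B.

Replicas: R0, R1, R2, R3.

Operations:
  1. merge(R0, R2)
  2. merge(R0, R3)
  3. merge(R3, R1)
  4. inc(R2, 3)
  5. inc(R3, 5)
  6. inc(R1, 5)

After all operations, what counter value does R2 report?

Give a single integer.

Op 1: merge R0<->R2 -> R0=(0,0,0,0) R2=(0,0,0,0)
Op 2: merge R0<->R3 -> R0=(0,0,0,0) R3=(0,0,0,0)
Op 3: merge R3<->R1 -> R3=(0,0,0,0) R1=(0,0,0,0)
Op 4: inc R2 by 3 -> R2=(0,0,3,0) value=3
Op 5: inc R3 by 5 -> R3=(0,0,0,5) value=5
Op 6: inc R1 by 5 -> R1=(0,5,0,0) value=5

Answer: 3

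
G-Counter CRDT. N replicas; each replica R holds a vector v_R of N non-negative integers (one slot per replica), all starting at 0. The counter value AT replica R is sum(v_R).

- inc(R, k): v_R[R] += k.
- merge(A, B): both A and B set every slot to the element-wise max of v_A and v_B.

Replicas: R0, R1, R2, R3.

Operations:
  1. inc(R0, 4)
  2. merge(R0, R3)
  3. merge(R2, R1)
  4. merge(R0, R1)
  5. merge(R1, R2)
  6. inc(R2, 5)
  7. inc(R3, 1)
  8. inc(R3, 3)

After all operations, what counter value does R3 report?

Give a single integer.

Answer: 8

Derivation:
Op 1: inc R0 by 4 -> R0=(4,0,0,0) value=4
Op 2: merge R0<->R3 -> R0=(4,0,0,0) R3=(4,0,0,0)
Op 3: merge R2<->R1 -> R2=(0,0,0,0) R1=(0,0,0,0)
Op 4: merge R0<->R1 -> R0=(4,0,0,0) R1=(4,0,0,0)
Op 5: merge R1<->R2 -> R1=(4,0,0,0) R2=(4,0,0,0)
Op 6: inc R2 by 5 -> R2=(4,0,5,0) value=9
Op 7: inc R3 by 1 -> R3=(4,0,0,1) value=5
Op 8: inc R3 by 3 -> R3=(4,0,0,4) value=8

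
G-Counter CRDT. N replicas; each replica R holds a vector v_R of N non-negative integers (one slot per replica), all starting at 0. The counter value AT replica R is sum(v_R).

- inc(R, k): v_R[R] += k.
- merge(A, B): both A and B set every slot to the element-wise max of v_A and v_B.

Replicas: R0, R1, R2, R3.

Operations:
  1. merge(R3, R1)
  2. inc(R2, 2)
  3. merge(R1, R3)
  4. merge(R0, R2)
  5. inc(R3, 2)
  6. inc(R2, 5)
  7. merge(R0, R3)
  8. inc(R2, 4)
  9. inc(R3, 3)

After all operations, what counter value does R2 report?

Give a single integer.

Answer: 11

Derivation:
Op 1: merge R3<->R1 -> R3=(0,0,0,0) R1=(0,0,0,0)
Op 2: inc R2 by 2 -> R2=(0,0,2,0) value=2
Op 3: merge R1<->R3 -> R1=(0,0,0,0) R3=(0,0,0,0)
Op 4: merge R0<->R2 -> R0=(0,0,2,0) R2=(0,0,2,0)
Op 5: inc R3 by 2 -> R3=(0,0,0,2) value=2
Op 6: inc R2 by 5 -> R2=(0,0,7,0) value=7
Op 7: merge R0<->R3 -> R0=(0,0,2,2) R3=(0,0,2,2)
Op 8: inc R2 by 4 -> R2=(0,0,11,0) value=11
Op 9: inc R3 by 3 -> R3=(0,0,2,5) value=7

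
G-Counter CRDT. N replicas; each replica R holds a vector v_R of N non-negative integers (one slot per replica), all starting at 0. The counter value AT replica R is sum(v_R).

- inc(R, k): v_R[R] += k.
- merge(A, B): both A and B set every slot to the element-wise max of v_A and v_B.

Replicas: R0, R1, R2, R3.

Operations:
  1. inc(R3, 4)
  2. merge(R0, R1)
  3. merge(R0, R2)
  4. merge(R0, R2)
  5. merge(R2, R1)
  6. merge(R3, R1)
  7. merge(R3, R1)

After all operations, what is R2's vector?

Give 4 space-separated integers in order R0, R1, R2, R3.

Answer: 0 0 0 0

Derivation:
Op 1: inc R3 by 4 -> R3=(0,0,0,4) value=4
Op 2: merge R0<->R1 -> R0=(0,0,0,0) R1=(0,0,0,0)
Op 3: merge R0<->R2 -> R0=(0,0,0,0) R2=(0,0,0,0)
Op 4: merge R0<->R2 -> R0=(0,0,0,0) R2=(0,0,0,0)
Op 5: merge R2<->R1 -> R2=(0,0,0,0) R1=(0,0,0,0)
Op 6: merge R3<->R1 -> R3=(0,0,0,4) R1=(0,0,0,4)
Op 7: merge R3<->R1 -> R3=(0,0,0,4) R1=(0,0,0,4)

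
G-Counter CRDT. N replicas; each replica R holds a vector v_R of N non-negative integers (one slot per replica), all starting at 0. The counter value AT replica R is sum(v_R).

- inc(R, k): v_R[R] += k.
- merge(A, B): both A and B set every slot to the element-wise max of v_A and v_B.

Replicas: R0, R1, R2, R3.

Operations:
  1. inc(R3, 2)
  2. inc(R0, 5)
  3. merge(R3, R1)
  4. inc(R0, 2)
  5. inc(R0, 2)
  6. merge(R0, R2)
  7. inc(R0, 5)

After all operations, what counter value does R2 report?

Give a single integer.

Answer: 9

Derivation:
Op 1: inc R3 by 2 -> R3=(0,0,0,2) value=2
Op 2: inc R0 by 5 -> R0=(5,0,0,0) value=5
Op 3: merge R3<->R1 -> R3=(0,0,0,2) R1=(0,0,0,2)
Op 4: inc R0 by 2 -> R0=(7,0,0,0) value=7
Op 5: inc R0 by 2 -> R0=(9,0,0,0) value=9
Op 6: merge R0<->R2 -> R0=(9,0,0,0) R2=(9,0,0,0)
Op 7: inc R0 by 5 -> R0=(14,0,0,0) value=14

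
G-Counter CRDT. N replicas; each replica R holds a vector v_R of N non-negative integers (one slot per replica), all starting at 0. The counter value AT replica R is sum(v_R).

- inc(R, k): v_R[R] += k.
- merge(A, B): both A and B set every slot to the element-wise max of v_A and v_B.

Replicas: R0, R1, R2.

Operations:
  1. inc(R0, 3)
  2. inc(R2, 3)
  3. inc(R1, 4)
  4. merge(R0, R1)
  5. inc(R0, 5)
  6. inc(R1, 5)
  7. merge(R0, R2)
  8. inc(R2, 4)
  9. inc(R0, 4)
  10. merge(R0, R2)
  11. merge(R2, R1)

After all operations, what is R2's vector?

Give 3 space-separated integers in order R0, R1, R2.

Op 1: inc R0 by 3 -> R0=(3,0,0) value=3
Op 2: inc R2 by 3 -> R2=(0,0,3) value=3
Op 3: inc R1 by 4 -> R1=(0,4,0) value=4
Op 4: merge R0<->R1 -> R0=(3,4,0) R1=(3,4,0)
Op 5: inc R0 by 5 -> R0=(8,4,0) value=12
Op 6: inc R1 by 5 -> R1=(3,9,0) value=12
Op 7: merge R0<->R2 -> R0=(8,4,3) R2=(8,4,3)
Op 8: inc R2 by 4 -> R2=(8,4,7) value=19
Op 9: inc R0 by 4 -> R0=(12,4,3) value=19
Op 10: merge R0<->R2 -> R0=(12,4,7) R2=(12,4,7)
Op 11: merge R2<->R1 -> R2=(12,9,7) R1=(12,9,7)

Answer: 12 9 7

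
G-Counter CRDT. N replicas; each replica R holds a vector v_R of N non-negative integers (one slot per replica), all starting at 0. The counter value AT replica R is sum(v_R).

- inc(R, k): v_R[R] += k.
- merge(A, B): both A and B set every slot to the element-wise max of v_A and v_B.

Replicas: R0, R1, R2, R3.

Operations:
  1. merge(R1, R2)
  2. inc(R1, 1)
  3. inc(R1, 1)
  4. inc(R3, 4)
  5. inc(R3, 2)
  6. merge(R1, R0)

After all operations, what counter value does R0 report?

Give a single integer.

Answer: 2

Derivation:
Op 1: merge R1<->R2 -> R1=(0,0,0,0) R2=(0,0,0,0)
Op 2: inc R1 by 1 -> R1=(0,1,0,0) value=1
Op 3: inc R1 by 1 -> R1=(0,2,0,0) value=2
Op 4: inc R3 by 4 -> R3=(0,0,0,4) value=4
Op 5: inc R3 by 2 -> R3=(0,0,0,6) value=6
Op 6: merge R1<->R0 -> R1=(0,2,0,0) R0=(0,2,0,0)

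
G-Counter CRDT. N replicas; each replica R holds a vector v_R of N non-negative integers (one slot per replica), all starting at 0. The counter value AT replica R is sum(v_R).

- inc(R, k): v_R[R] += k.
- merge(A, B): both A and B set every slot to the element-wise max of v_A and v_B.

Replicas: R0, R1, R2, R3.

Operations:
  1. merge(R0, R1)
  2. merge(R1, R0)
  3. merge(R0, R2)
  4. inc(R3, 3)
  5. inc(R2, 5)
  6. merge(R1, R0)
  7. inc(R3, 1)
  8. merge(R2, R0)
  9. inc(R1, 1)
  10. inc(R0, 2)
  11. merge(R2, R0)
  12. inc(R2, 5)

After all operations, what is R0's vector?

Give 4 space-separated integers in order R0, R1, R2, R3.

Answer: 2 0 5 0

Derivation:
Op 1: merge R0<->R1 -> R0=(0,0,0,0) R1=(0,0,0,0)
Op 2: merge R1<->R0 -> R1=(0,0,0,0) R0=(0,0,0,0)
Op 3: merge R0<->R2 -> R0=(0,0,0,0) R2=(0,0,0,0)
Op 4: inc R3 by 3 -> R3=(0,0,0,3) value=3
Op 5: inc R2 by 5 -> R2=(0,0,5,0) value=5
Op 6: merge R1<->R0 -> R1=(0,0,0,0) R0=(0,0,0,0)
Op 7: inc R3 by 1 -> R3=(0,0,0,4) value=4
Op 8: merge R2<->R0 -> R2=(0,0,5,0) R0=(0,0,5,0)
Op 9: inc R1 by 1 -> R1=(0,1,0,0) value=1
Op 10: inc R0 by 2 -> R0=(2,0,5,0) value=7
Op 11: merge R2<->R0 -> R2=(2,0,5,0) R0=(2,0,5,0)
Op 12: inc R2 by 5 -> R2=(2,0,10,0) value=12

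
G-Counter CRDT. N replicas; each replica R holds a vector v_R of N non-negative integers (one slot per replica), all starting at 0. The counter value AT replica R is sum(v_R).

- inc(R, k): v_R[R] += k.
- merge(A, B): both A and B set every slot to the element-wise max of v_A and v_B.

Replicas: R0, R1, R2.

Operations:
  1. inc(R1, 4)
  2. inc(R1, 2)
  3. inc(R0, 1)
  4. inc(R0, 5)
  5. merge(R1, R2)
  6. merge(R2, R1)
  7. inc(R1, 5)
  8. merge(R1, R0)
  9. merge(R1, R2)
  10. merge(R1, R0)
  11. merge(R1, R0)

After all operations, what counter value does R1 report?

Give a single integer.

Answer: 17

Derivation:
Op 1: inc R1 by 4 -> R1=(0,4,0) value=4
Op 2: inc R1 by 2 -> R1=(0,6,0) value=6
Op 3: inc R0 by 1 -> R0=(1,0,0) value=1
Op 4: inc R0 by 5 -> R0=(6,0,0) value=6
Op 5: merge R1<->R2 -> R1=(0,6,0) R2=(0,6,0)
Op 6: merge R2<->R1 -> R2=(0,6,0) R1=(0,6,0)
Op 7: inc R1 by 5 -> R1=(0,11,0) value=11
Op 8: merge R1<->R0 -> R1=(6,11,0) R0=(6,11,0)
Op 9: merge R1<->R2 -> R1=(6,11,0) R2=(6,11,0)
Op 10: merge R1<->R0 -> R1=(6,11,0) R0=(6,11,0)
Op 11: merge R1<->R0 -> R1=(6,11,0) R0=(6,11,0)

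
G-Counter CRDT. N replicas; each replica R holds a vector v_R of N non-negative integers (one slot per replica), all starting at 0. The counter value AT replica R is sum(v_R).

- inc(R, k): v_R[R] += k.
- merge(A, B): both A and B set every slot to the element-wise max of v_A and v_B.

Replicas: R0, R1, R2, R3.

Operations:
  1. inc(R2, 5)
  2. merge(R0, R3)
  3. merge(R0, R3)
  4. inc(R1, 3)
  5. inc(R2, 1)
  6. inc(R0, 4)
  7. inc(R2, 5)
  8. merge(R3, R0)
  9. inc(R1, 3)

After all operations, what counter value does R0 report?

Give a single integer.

Op 1: inc R2 by 5 -> R2=(0,0,5,0) value=5
Op 2: merge R0<->R3 -> R0=(0,0,0,0) R3=(0,0,0,0)
Op 3: merge R0<->R3 -> R0=(0,0,0,0) R3=(0,0,0,0)
Op 4: inc R1 by 3 -> R1=(0,3,0,0) value=3
Op 5: inc R2 by 1 -> R2=(0,0,6,0) value=6
Op 6: inc R0 by 4 -> R0=(4,0,0,0) value=4
Op 7: inc R2 by 5 -> R2=(0,0,11,0) value=11
Op 8: merge R3<->R0 -> R3=(4,0,0,0) R0=(4,0,0,0)
Op 9: inc R1 by 3 -> R1=(0,6,0,0) value=6

Answer: 4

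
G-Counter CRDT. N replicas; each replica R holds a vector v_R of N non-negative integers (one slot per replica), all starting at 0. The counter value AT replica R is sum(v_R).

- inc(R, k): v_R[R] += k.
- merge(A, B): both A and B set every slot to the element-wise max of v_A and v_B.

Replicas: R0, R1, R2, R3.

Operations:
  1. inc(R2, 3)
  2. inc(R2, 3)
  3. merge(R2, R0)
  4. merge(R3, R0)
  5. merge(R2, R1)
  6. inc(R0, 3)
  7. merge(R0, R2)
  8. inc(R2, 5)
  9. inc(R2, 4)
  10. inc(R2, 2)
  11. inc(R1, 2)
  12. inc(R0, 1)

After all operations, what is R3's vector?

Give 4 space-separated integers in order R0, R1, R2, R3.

Op 1: inc R2 by 3 -> R2=(0,0,3,0) value=3
Op 2: inc R2 by 3 -> R2=(0,0,6,0) value=6
Op 3: merge R2<->R0 -> R2=(0,0,6,0) R0=(0,0,6,0)
Op 4: merge R3<->R0 -> R3=(0,0,6,0) R0=(0,0,6,0)
Op 5: merge R2<->R1 -> R2=(0,0,6,0) R1=(0,0,6,0)
Op 6: inc R0 by 3 -> R0=(3,0,6,0) value=9
Op 7: merge R0<->R2 -> R0=(3,0,6,0) R2=(3,0,6,0)
Op 8: inc R2 by 5 -> R2=(3,0,11,0) value=14
Op 9: inc R2 by 4 -> R2=(3,0,15,0) value=18
Op 10: inc R2 by 2 -> R2=(3,0,17,0) value=20
Op 11: inc R1 by 2 -> R1=(0,2,6,0) value=8
Op 12: inc R0 by 1 -> R0=(4,0,6,0) value=10

Answer: 0 0 6 0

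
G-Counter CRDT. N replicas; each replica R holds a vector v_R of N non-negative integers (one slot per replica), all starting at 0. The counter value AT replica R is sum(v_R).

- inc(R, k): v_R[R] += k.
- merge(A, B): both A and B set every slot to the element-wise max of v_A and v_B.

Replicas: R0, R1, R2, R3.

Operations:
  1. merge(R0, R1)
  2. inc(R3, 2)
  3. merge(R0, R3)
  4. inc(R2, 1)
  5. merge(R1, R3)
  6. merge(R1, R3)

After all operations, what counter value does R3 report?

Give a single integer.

Answer: 2

Derivation:
Op 1: merge R0<->R1 -> R0=(0,0,0,0) R1=(0,0,0,0)
Op 2: inc R3 by 2 -> R3=(0,0,0,2) value=2
Op 3: merge R0<->R3 -> R0=(0,0,0,2) R3=(0,0,0,2)
Op 4: inc R2 by 1 -> R2=(0,0,1,0) value=1
Op 5: merge R1<->R3 -> R1=(0,0,0,2) R3=(0,0,0,2)
Op 6: merge R1<->R3 -> R1=(0,0,0,2) R3=(0,0,0,2)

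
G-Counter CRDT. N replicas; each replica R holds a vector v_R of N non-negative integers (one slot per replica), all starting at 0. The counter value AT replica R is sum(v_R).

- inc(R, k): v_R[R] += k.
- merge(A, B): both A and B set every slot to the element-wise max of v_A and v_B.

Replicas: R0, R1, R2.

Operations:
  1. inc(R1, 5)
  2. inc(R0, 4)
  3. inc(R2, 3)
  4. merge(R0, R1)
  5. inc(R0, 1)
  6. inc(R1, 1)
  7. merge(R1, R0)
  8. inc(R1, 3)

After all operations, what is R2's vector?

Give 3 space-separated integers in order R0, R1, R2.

Op 1: inc R1 by 5 -> R1=(0,5,0) value=5
Op 2: inc R0 by 4 -> R0=(4,0,0) value=4
Op 3: inc R2 by 3 -> R2=(0,0,3) value=3
Op 4: merge R0<->R1 -> R0=(4,5,0) R1=(4,5,0)
Op 5: inc R0 by 1 -> R0=(5,5,0) value=10
Op 6: inc R1 by 1 -> R1=(4,6,0) value=10
Op 7: merge R1<->R0 -> R1=(5,6,0) R0=(5,6,0)
Op 8: inc R1 by 3 -> R1=(5,9,0) value=14

Answer: 0 0 3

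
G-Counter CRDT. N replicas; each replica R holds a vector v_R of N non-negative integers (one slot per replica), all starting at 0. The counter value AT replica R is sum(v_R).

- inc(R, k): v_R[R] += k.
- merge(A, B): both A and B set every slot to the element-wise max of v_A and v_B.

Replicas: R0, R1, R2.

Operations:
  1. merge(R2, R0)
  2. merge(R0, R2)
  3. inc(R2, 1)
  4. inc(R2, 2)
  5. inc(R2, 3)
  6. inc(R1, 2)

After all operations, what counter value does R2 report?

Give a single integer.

Op 1: merge R2<->R0 -> R2=(0,0,0) R0=(0,0,0)
Op 2: merge R0<->R2 -> R0=(0,0,0) R2=(0,0,0)
Op 3: inc R2 by 1 -> R2=(0,0,1) value=1
Op 4: inc R2 by 2 -> R2=(0,0,3) value=3
Op 5: inc R2 by 3 -> R2=(0,0,6) value=6
Op 6: inc R1 by 2 -> R1=(0,2,0) value=2

Answer: 6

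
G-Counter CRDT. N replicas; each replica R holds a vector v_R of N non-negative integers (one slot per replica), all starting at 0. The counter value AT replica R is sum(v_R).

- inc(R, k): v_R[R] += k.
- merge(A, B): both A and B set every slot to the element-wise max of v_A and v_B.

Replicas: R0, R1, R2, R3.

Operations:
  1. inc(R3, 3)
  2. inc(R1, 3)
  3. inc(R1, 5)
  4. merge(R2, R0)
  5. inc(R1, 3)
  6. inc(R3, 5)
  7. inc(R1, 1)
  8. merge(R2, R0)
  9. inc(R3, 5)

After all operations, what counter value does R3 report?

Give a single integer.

Op 1: inc R3 by 3 -> R3=(0,0,0,3) value=3
Op 2: inc R1 by 3 -> R1=(0,3,0,0) value=3
Op 3: inc R1 by 5 -> R1=(0,8,0,0) value=8
Op 4: merge R2<->R0 -> R2=(0,0,0,0) R0=(0,0,0,0)
Op 5: inc R1 by 3 -> R1=(0,11,0,0) value=11
Op 6: inc R3 by 5 -> R3=(0,0,0,8) value=8
Op 7: inc R1 by 1 -> R1=(0,12,0,0) value=12
Op 8: merge R2<->R0 -> R2=(0,0,0,0) R0=(0,0,0,0)
Op 9: inc R3 by 5 -> R3=(0,0,0,13) value=13

Answer: 13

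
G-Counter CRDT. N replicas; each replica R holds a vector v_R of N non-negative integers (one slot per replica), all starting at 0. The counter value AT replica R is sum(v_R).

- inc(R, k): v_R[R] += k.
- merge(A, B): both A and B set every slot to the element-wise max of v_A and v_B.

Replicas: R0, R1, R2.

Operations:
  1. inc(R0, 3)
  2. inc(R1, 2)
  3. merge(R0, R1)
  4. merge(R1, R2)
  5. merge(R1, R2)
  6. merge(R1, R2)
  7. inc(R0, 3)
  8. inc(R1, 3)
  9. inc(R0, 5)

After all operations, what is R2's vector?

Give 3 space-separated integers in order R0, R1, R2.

Answer: 3 2 0

Derivation:
Op 1: inc R0 by 3 -> R0=(3,0,0) value=3
Op 2: inc R1 by 2 -> R1=(0,2,0) value=2
Op 3: merge R0<->R1 -> R0=(3,2,0) R1=(3,2,0)
Op 4: merge R1<->R2 -> R1=(3,2,0) R2=(3,2,0)
Op 5: merge R1<->R2 -> R1=(3,2,0) R2=(3,2,0)
Op 6: merge R1<->R2 -> R1=(3,2,0) R2=(3,2,0)
Op 7: inc R0 by 3 -> R0=(6,2,0) value=8
Op 8: inc R1 by 3 -> R1=(3,5,0) value=8
Op 9: inc R0 by 5 -> R0=(11,2,0) value=13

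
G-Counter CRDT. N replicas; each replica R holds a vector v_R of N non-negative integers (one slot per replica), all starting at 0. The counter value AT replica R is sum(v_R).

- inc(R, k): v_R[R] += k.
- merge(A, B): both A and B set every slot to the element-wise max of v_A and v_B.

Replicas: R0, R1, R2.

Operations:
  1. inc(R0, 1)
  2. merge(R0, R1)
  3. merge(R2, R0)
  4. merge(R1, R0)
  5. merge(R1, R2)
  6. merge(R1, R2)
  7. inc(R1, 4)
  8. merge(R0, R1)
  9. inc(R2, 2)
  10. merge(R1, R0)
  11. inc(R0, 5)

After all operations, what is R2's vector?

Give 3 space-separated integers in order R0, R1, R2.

Answer: 1 0 2

Derivation:
Op 1: inc R0 by 1 -> R0=(1,0,0) value=1
Op 2: merge R0<->R1 -> R0=(1,0,0) R1=(1,0,0)
Op 3: merge R2<->R0 -> R2=(1,0,0) R0=(1,0,0)
Op 4: merge R1<->R0 -> R1=(1,0,0) R0=(1,0,0)
Op 5: merge R1<->R2 -> R1=(1,0,0) R2=(1,0,0)
Op 6: merge R1<->R2 -> R1=(1,0,0) R2=(1,0,0)
Op 7: inc R1 by 4 -> R1=(1,4,0) value=5
Op 8: merge R0<->R1 -> R0=(1,4,0) R1=(1,4,0)
Op 9: inc R2 by 2 -> R2=(1,0,2) value=3
Op 10: merge R1<->R0 -> R1=(1,4,0) R0=(1,4,0)
Op 11: inc R0 by 5 -> R0=(6,4,0) value=10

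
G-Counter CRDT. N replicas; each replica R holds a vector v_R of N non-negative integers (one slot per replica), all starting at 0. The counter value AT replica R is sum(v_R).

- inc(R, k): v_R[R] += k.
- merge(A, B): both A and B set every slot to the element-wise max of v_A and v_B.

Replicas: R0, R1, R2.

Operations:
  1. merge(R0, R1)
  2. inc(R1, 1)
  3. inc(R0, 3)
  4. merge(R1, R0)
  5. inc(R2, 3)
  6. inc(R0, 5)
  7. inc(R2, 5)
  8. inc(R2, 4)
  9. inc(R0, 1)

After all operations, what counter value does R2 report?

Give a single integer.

Answer: 12

Derivation:
Op 1: merge R0<->R1 -> R0=(0,0,0) R1=(0,0,0)
Op 2: inc R1 by 1 -> R1=(0,1,0) value=1
Op 3: inc R0 by 3 -> R0=(3,0,0) value=3
Op 4: merge R1<->R0 -> R1=(3,1,0) R0=(3,1,0)
Op 5: inc R2 by 3 -> R2=(0,0,3) value=3
Op 6: inc R0 by 5 -> R0=(8,1,0) value=9
Op 7: inc R2 by 5 -> R2=(0,0,8) value=8
Op 8: inc R2 by 4 -> R2=(0,0,12) value=12
Op 9: inc R0 by 1 -> R0=(9,1,0) value=10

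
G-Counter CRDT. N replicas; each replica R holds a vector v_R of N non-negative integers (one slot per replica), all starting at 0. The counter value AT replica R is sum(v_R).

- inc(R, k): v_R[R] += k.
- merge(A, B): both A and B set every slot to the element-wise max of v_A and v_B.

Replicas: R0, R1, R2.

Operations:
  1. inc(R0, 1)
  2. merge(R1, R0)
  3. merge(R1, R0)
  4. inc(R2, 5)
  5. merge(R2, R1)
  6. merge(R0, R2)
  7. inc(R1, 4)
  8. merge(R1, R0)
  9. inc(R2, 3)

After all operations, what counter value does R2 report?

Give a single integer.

Answer: 9

Derivation:
Op 1: inc R0 by 1 -> R0=(1,0,0) value=1
Op 2: merge R1<->R0 -> R1=(1,0,0) R0=(1,0,0)
Op 3: merge R1<->R0 -> R1=(1,0,0) R0=(1,0,0)
Op 4: inc R2 by 5 -> R2=(0,0,5) value=5
Op 5: merge R2<->R1 -> R2=(1,0,5) R1=(1,0,5)
Op 6: merge R0<->R2 -> R0=(1,0,5) R2=(1,0,5)
Op 7: inc R1 by 4 -> R1=(1,4,5) value=10
Op 8: merge R1<->R0 -> R1=(1,4,5) R0=(1,4,5)
Op 9: inc R2 by 3 -> R2=(1,0,8) value=9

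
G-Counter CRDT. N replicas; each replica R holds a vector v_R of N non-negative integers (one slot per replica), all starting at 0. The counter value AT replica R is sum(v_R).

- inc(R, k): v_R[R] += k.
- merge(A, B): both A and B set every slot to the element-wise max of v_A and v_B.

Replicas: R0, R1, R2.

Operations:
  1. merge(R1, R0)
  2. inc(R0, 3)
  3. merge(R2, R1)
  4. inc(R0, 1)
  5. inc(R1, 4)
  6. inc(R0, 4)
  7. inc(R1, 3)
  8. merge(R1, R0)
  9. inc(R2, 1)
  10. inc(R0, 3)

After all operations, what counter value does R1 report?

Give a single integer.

Op 1: merge R1<->R0 -> R1=(0,0,0) R0=(0,0,0)
Op 2: inc R0 by 3 -> R0=(3,0,0) value=3
Op 3: merge R2<->R1 -> R2=(0,0,0) R1=(0,0,0)
Op 4: inc R0 by 1 -> R0=(4,0,0) value=4
Op 5: inc R1 by 4 -> R1=(0,4,0) value=4
Op 6: inc R0 by 4 -> R0=(8,0,0) value=8
Op 7: inc R1 by 3 -> R1=(0,7,0) value=7
Op 8: merge R1<->R0 -> R1=(8,7,0) R0=(8,7,0)
Op 9: inc R2 by 1 -> R2=(0,0,1) value=1
Op 10: inc R0 by 3 -> R0=(11,7,0) value=18

Answer: 15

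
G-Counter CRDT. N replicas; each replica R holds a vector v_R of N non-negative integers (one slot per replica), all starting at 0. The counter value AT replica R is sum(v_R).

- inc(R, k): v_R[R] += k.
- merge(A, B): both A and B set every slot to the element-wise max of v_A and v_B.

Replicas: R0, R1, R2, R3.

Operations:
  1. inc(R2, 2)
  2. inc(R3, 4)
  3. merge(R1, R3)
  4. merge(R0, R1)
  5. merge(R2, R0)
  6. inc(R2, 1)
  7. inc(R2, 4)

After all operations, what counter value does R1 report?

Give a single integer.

Answer: 4

Derivation:
Op 1: inc R2 by 2 -> R2=(0,0,2,0) value=2
Op 2: inc R3 by 4 -> R3=(0,0,0,4) value=4
Op 3: merge R1<->R3 -> R1=(0,0,0,4) R3=(0,0,0,4)
Op 4: merge R0<->R1 -> R0=(0,0,0,4) R1=(0,0,0,4)
Op 5: merge R2<->R0 -> R2=(0,0,2,4) R0=(0,0,2,4)
Op 6: inc R2 by 1 -> R2=(0,0,3,4) value=7
Op 7: inc R2 by 4 -> R2=(0,0,7,4) value=11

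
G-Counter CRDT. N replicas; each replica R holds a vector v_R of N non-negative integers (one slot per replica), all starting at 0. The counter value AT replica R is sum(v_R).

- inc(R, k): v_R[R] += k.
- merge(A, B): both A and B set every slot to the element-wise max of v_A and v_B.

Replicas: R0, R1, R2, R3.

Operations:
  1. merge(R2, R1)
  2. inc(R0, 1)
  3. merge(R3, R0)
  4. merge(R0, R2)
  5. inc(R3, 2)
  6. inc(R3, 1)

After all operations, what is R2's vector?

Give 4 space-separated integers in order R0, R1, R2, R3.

Answer: 1 0 0 0

Derivation:
Op 1: merge R2<->R1 -> R2=(0,0,0,0) R1=(0,0,0,0)
Op 2: inc R0 by 1 -> R0=(1,0,0,0) value=1
Op 3: merge R3<->R0 -> R3=(1,0,0,0) R0=(1,0,0,0)
Op 4: merge R0<->R2 -> R0=(1,0,0,0) R2=(1,0,0,0)
Op 5: inc R3 by 2 -> R3=(1,0,0,2) value=3
Op 6: inc R3 by 1 -> R3=(1,0,0,3) value=4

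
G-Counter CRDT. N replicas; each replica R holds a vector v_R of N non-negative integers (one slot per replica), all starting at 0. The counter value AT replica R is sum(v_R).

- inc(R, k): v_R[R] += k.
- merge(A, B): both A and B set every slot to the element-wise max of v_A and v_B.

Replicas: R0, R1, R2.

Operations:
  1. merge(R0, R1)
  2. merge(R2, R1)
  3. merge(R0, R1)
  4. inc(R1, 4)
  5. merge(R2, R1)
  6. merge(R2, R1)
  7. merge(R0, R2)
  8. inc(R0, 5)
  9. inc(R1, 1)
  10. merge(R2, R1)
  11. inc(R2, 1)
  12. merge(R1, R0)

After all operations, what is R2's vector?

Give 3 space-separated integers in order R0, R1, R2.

Op 1: merge R0<->R1 -> R0=(0,0,0) R1=(0,0,0)
Op 2: merge R2<->R1 -> R2=(0,0,0) R1=(0,0,0)
Op 3: merge R0<->R1 -> R0=(0,0,0) R1=(0,0,0)
Op 4: inc R1 by 4 -> R1=(0,4,0) value=4
Op 5: merge R2<->R1 -> R2=(0,4,0) R1=(0,4,0)
Op 6: merge R2<->R1 -> R2=(0,4,0) R1=(0,4,0)
Op 7: merge R0<->R2 -> R0=(0,4,0) R2=(0,4,0)
Op 8: inc R0 by 5 -> R0=(5,4,0) value=9
Op 9: inc R1 by 1 -> R1=(0,5,0) value=5
Op 10: merge R2<->R1 -> R2=(0,5,0) R1=(0,5,0)
Op 11: inc R2 by 1 -> R2=(0,5,1) value=6
Op 12: merge R1<->R0 -> R1=(5,5,0) R0=(5,5,0)

Answer: 0 5 1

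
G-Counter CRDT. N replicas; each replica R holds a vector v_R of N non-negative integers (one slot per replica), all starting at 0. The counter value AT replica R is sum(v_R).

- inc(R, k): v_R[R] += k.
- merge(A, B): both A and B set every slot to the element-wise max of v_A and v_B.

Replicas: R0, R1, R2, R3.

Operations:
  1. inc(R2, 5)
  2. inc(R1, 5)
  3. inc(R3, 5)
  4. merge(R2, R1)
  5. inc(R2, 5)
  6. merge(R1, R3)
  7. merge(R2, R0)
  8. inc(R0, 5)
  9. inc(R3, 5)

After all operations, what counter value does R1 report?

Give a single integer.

Op 1: inc R2 by 5 -> R2=(0,0,5,0) value=5
Op 2: inc R1 by 5 -> R1=(0,5,0,0) value=5
Op 3: inc R3 by 5 -> R3=(0,0,0,5) value=5
Op 4: merge R2<->R1 -> R2=(0,5,5,0) R1=(0,5,5,0)
Op 5: inc R2 by 5 -> R2=(0,5,10,0) value=15
Op 6: merge R1<->R3 -> R1=(0,5,5,5) R3=(0,5,5,5)
Op 7: merge R2<->R0 -> R2=(0,5,10,0) R0=(0,5,10,0)
Op 8: inc R0 by 5 -> R0=(5,5,10,0) value=20
Op 9: inc R3 by 5 -> R3=(0,5,5,10) value=20

Answer: 15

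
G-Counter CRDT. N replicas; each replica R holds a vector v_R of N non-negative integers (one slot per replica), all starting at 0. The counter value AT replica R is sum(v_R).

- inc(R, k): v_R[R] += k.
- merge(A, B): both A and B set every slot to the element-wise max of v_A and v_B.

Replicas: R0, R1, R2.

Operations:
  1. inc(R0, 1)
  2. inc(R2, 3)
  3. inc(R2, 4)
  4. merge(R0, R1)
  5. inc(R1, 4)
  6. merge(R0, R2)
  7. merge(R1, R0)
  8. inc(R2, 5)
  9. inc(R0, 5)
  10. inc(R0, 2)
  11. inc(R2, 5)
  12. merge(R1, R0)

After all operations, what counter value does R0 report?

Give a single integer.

Answer: 19

Derivation:
Op 1: inc R0 by 1 -> R0=(1,0,0) value=1
Op 2: inc R2 by 3 -> R2=(0,0,3) value=3
Op 3: inc R2 by 4 -> R2=(0,0,7) value=7
Op 4: merge R0<->R1 -> R0=(1,0,0) R1=(1,0,0)
Op 5: inc R1 by 4 -> R1=(1,4,0) value=5
Op 6: merge R0<->R2 -> R0=(1,0,7) R2=(1,0,7)
Op 7: merge R1<->R0 -> R1=(1,4,7) R0=(1,4,7)
Op 8: inc R2 by 5 -> R2=(1,0,12) value=13
Op 9: inc R0 by 5 -> R0=(6,4,7) value=17
Op 10: inc R0 by 2 -> R0=(8,4,7) value=19
Op 11: inc R2 by 5 -> R2=(1,0,17) value=18
Op 12: merge R1<->R0 -> R1=(8,4,7) R0=(8,4,7)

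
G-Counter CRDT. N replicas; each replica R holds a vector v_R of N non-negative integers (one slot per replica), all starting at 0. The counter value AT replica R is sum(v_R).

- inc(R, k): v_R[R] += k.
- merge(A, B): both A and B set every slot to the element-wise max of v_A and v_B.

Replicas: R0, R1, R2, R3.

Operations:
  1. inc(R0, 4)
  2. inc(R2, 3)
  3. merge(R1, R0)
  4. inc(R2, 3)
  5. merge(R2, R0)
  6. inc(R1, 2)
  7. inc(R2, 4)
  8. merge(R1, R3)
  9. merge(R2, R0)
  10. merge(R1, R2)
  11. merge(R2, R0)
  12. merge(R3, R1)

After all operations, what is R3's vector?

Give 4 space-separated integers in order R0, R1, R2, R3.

Answer: 4 2 10 0

Derivation:
Op 1: inc R0 by 4 -> R0=(4,0,0,0) value=4
Op 2: inc R2 by 3 -> R2=(0,0,3,0) value=3
Op 3: merge R1<->R0 -> R1=(4,0,0,0) R0=(4,0,0,0)
Op 4: inc R2 by 3 -> R2=(0,0,6,0) value=6
Op 5: merge R2<->R0 -> R2=(4,0,6,0) R0=(4,0,6,0)
Op 6: inc R1 by 2 -> R1=(4,2,0,0) value=6
Op 7: inc R2 by 4 -> R2=(4,0,10,0) value=14
Op 8: merge R1<->R3 -> R1=(4,2,0,0) R3=(4,2,0,0)
Op 9: merge R2<->R0 -> R2=(4,0,10,0) R0=(4,0,10,0)
Op 10: merge R1<->R2 -> R1=(4,2,10,0) R2=(4,2,10,0)
Op 11: merge R2<->R0 -> R2=(4,2,10,0) R0=(4,2,10,0)
Op 12: merge R3<->R1 -> R3=(4,2,10,0) R1=(4,2,10,0)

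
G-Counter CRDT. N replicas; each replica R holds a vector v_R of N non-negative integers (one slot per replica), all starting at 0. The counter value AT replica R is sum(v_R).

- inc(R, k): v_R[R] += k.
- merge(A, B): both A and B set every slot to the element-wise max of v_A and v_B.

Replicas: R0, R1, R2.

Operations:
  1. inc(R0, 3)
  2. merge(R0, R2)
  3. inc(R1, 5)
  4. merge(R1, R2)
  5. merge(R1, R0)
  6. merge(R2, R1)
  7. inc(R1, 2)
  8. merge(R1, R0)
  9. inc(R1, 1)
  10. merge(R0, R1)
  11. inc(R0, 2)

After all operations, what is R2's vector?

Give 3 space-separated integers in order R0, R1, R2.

Op 1: inc R0 by 3 -> R0=(3,0,0) value=3
Op 2: merge R0<->R2 -> R0=(3,0,0) R2=(3,0,0)
Op 3: inc R1 by 5 -> R1=(0,5,0) value=5
Op 4: merge R1<->R2 -> R1=(3,5,0) R2=(3,5,0)
Op 5: merge R1<->R0 -> R1=(3,5,0) R0=(3,5,0)
Op 6: merge R2<->R1 -> R2=(3,5,0) R1=(3,5,0)
Op 7: inc R1 by 2 -> R1=(3,7,0) value=10
Op 8: merge R1<->R0 -> R1=(3,7,0) R0=(3,7,0)
Op 9: inc R1 by 1 -> R1=(3,8,0) value=11
Op 10: merge R0<->R1 -> R0=(3,8,0) R1=(3,8,0)
Op 11: inc R0 by 2 -> R0=(5,8,0) value=13

Answer: 3 5 0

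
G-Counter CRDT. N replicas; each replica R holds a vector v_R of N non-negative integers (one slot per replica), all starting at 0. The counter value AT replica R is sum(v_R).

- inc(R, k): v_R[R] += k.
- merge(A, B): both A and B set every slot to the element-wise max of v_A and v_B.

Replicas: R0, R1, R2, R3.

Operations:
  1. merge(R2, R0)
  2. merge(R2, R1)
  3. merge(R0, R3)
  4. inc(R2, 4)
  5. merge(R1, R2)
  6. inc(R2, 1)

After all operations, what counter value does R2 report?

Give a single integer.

Op 1: merge R2<->R0 -> R2=(0,0,0,0) R0=(0,0,0,0)
Op 2: merge R2<->R1 -> R2=(0,0,0,0) R1=(0,0,0,0)
Op 3: merge R0<->R3 -> R0=(0,0,0,0) R3=(0,0,0,0)
Op 4: inc R2 by 4 -> R2=(0,0,4,0) value=4
Op 5: merge R1<->R2 -> R1=(0,0,4,0) R2=(0,0,4,0)
Op 6: inc R2 by 1 -> R2=(0,0,5,0) value=5

Answer: 5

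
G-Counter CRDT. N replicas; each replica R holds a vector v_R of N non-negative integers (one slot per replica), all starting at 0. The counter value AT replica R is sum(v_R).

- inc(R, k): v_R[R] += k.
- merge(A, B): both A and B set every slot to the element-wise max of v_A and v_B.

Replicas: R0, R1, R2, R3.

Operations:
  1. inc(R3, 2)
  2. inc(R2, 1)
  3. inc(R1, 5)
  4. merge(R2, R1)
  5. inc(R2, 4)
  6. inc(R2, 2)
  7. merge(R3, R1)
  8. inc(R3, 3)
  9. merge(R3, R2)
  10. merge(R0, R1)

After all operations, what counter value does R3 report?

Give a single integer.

Answer: 17

Derivation:
Op 1: inc R3 by 2 -> R3=(0,0,0,2) value=2
Op 2: inc R2 by 1 -> R2=(0,0,1,0) value=1
Op 3: inc R1 by 5 -> R1=(0,5,0,0) value=5
Op 4: merge R2<->R1 -> R2=(0,5,1,0) R1=(0,5,1,0)
Op 5: inc R2 by 4 -> R2=(0,5,5,0) value=10
Op 6: inc R2 by 2 -> R2=(0,5,7,0) value=12
Op 7: merge R3<->R1 -> R3=(0,5,1,2) R1=(0,5,1,2)
Op 8: inc R3 by 3 -> R3=(0,5,1,5) value=11
Op 9: merge R3<->R2 -> R3=(0,5,7,5) R2=(0,5,7,5)
Op 10: merge R0<->R1 -> R0=(0,5,1,2) R1=(0,5,1,2)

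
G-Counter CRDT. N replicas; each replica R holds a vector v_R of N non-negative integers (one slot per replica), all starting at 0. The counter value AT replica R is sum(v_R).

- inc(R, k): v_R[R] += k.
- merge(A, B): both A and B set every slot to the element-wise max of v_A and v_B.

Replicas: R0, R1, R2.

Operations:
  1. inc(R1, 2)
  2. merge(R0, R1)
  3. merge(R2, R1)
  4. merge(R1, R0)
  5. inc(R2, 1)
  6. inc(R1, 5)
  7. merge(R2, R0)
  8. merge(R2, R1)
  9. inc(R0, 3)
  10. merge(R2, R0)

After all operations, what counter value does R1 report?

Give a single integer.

Op 1: inc R1 by 2 -> R1=(0,2,0) value=2
Op 2: merge R0<->R1 -> R0=(0,2,0) R1=(0,2,0)
Op 3: merge R2<->R1 -> R2=(0,2,0) R1=(0,2,0)
Op 4: merge R1<->R0 -> R1=(0,2,0) R0=(0,2,0)
Op 5: inc R2 by 1 -> R2=(0,2,1) value=3
Op 6: inc R1 by 5 -> R1=(0,7,0) value=7
Op 7: merge R2<->R0 -> R2=(0,2,1) R0=(0,2,1)
Op 8: merge R2<->R1 -> R2=(0,7,1) R1=(0,7,1)
Op 9: inc R0 by 3 -> R0=(3,2,1) value=6
Op 10: merge R2<->R0 -> R2=(3,7,1) R0=(3,7,1)

Answer: 8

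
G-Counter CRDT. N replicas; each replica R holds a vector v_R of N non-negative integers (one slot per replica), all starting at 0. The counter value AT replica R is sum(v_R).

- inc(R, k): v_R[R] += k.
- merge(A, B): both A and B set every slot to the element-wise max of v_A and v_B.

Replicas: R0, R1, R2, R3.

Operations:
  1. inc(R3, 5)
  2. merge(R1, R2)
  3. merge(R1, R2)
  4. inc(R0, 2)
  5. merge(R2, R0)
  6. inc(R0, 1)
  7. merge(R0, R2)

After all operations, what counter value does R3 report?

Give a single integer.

Answer: 5

Derivation:
Op 1: inc R3 by 5 -> R3=(0,0,0,5) value=5
Op 2: merge R1<->R2 -> R1=(0,0,0,0) R2=(0,0,0,0)
Op 3: merge R1<->R2 -> R1=(0,0,0,0) R2=(0,0,0,0)
Op 4: inc R0 by 2 -> R0=(2,0,0,0) value=2
Op 5: merge R2<->R0 -> R2=(2,0,0,0) R0=(2,0,0,0)
Op 6: inc R0 by 1 -> R0=(3,0,0,0) value=3
Op 7: merge R0<->R2 -> R0=(3,0,0,0) R2=(3,0,0,0)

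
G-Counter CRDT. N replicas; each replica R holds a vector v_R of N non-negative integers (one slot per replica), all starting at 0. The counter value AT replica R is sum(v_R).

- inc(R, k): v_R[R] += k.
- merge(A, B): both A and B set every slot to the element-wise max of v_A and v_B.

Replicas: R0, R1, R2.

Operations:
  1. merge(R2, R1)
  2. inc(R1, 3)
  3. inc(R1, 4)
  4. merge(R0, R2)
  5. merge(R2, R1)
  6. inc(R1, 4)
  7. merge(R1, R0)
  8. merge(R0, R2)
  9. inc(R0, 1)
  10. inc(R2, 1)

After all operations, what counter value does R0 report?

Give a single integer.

Op 1: merge R2<->R1 -> R2=(0,0,0) R1=(0,0,0)
Op 2: inc R1 by 3 -> R1=(0,3,0) value=3
Op 3: inc R1 by 4 -> R1=(0,7,0) value=7
Op 4: merge R0<->R2 -> R0=(0,0,0) R2=(0,0,0)
Op 5: merge R2<->R1 -> R2=(0,7,0) R1=(0,7,0)
Op 6: inc R1 by 4 -> R1=(0,11,0) value=11
Op 7: merge R1<->R0 -> R1=(0,11,0) R0=(0,11,0)
Op 8: merge R0<->R2 -> R0=(0,11,0) R2=(0,11,0)
Op 9: inc R0 by 1 -> R0=(1,11,0) value=12
Op 10: inc R2 by 1 -> R2=(0,11,1) value=12

Answer: 12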